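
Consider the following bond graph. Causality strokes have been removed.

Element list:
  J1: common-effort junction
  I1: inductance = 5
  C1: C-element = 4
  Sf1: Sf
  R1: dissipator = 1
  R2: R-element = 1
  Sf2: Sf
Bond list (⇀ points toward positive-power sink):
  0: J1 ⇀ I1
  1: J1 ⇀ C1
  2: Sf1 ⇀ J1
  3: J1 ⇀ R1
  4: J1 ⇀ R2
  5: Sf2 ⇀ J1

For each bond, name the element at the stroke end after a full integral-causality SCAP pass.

bond 0 stroke→I1
bond 1 stroke→J1
bond 2 stroke→Sf1
bond 3 stroke→R1
bond 4 stroke→R2
bond 5 stroke→Sf2

β2 →Sf1  (Sf1: flow source, stroke at near end)
β5 →Sf2  (Sf2 (Sf) sets flow on bond)
β0 →I1  (I1: I, integral causality)
β1 →J1  (C1 outputs effort q/C1)
β3 →R1  (J1 effort already set via bond 1)
β4 →R2  (common-e at J1 fixed by 1)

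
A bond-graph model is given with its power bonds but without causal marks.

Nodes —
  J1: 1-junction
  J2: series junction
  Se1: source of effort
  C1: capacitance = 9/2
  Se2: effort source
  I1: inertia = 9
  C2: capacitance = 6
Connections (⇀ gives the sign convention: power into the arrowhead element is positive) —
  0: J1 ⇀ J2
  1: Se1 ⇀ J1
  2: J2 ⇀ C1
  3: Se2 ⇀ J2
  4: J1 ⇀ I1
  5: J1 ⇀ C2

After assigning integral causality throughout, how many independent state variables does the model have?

#1 stroke→J1  (Se1: effort source, stroke at far end)
#3 stroke→J2  (source Se2 imposes e)
#2 stroke→J2  (C1 outputs effort q/C1)
#0 stroke→J1  (J2 needs exactly one f-in)
#4 stroke→I1  (I1 outputs flow p/I1)
#5 stroke→J1  (common-f at J1 fixed by 4)

3  (C1, C2, I1 all integral)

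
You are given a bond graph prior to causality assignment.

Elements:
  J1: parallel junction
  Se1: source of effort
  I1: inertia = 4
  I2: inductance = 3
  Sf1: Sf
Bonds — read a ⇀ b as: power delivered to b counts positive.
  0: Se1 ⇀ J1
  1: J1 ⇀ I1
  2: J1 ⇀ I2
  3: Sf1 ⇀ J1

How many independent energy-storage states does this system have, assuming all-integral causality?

b0 →J1  (source Se1 imposes e)
b3 →Sf1  (source Sf1 imposes f)
b1 →I1  (J1 effort already set via bond 0)
b2 →I2  (common-e at J1 fixed by 0)

2  (I1, I2 all integral)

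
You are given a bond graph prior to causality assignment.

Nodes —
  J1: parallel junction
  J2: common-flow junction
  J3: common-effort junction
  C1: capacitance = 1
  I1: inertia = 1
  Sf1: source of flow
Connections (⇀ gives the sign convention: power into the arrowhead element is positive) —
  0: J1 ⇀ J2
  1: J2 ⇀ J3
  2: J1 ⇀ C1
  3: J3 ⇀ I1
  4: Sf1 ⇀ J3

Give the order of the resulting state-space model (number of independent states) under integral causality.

2  (C1, I1 all integral)

#4 →Sf1  (source Sf1 imposes f)
#2 →J1  (C1 outputs effort q/C1)
#0 →J2  (0-jn J1 has e-setter on 2)
#1 →J3  (J2 needs exactly one f-in)
#3 →I1  (common-e at J3 fixed by 1)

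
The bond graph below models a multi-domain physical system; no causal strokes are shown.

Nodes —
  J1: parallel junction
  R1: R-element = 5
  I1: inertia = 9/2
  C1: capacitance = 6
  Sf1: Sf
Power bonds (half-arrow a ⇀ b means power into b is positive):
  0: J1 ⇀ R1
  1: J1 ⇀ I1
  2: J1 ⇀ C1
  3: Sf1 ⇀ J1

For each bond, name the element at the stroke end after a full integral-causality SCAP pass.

b3 stroke at Sf1  (Sf1 fixes flow; stroke at Sf1)
b1 stroke at I1  (I1 outputs flow p/I1)
b2 stroke at J1  (C1: C, integral causality)
b0 stroke at R1  (common-e at J1 fixed by 2)

bond 0 stroke at R1
bond 1 stroke at I1
bond 2 stroke at J1
bond 3 stroke at Sf1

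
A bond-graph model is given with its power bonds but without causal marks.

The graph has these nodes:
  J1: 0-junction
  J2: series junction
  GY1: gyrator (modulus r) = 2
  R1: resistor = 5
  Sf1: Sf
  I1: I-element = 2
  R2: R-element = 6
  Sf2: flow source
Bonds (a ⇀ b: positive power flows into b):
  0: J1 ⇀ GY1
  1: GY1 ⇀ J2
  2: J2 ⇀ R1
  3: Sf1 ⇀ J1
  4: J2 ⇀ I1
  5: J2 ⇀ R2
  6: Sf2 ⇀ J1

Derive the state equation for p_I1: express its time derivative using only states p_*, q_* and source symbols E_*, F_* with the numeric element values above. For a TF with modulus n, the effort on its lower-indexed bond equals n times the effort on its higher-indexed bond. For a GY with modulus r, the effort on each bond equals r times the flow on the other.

dp_I1/dt = 2*F_Sf1 + 2*F_Sf2 - 11*p_I1/2

b3 →Sf1  (Sf1: flow source, stroke at near end)
b6 →Sf2  (Sf2 (Sf) sets flow on bond)
b0 →J1  (only one effort-in slot at J1)
b1 →J2  (GY GY1: same side as bond 0)
b4 →I1  (I1 integral (f out))
b2 →J2  (J2 flow already set via bond 4)
b5 →J2  (1-jn J2 has f-setter on 4)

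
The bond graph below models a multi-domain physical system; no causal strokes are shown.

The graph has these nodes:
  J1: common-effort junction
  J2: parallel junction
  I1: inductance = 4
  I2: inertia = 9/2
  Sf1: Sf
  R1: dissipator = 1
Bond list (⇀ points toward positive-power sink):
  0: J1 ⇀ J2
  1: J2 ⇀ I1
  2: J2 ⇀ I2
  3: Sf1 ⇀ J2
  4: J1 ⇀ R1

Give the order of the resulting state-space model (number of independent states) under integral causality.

2  (I1, I2 all integral)

b3 |Sf1  (Sf1 (Sf) sets flow on bond)
b1 |I1  (I1 outputs flow p/I1)
b2 |I2  (I2 integral (f out))
b0 |J2  (J2: last free bond brings effort in)
b4 |J1  (J1 needs exactly one e-in)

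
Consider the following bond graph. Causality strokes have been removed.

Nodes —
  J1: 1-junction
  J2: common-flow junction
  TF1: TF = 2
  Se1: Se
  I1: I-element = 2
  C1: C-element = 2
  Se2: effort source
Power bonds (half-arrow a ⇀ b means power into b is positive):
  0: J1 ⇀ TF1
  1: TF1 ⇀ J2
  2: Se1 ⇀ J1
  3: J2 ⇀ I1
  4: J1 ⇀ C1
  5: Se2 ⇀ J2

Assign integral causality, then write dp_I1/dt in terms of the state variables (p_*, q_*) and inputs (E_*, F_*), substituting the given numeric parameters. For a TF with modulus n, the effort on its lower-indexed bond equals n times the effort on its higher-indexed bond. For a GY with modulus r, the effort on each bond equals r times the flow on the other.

bond 2 stroke at J1  (source Se1 imposes e)
bond 5 stroke at J2  (Se2: effort source, stroke at far end)
bond 3 stroke at I1  (I1 integral (f out))
bond 1 stroke at J2  (J2: bond 3 brought flow, rest push out)
bond 0 stroke at TF1  (TF1: transformer flips bond 1)
bond 4 stroke at J1  (1-jn J1 has f-setter on 0)

dp_I1/dt = E_Se1/2 + E_Se2 - q_C1/4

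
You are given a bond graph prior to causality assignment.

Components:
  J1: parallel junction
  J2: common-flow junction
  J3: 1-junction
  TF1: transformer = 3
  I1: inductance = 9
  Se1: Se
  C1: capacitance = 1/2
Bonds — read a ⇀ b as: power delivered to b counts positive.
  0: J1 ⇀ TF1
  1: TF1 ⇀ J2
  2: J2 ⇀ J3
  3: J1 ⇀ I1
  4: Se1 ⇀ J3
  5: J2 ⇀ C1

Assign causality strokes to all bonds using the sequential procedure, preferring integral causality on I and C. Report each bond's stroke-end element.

b4 stroke at J3  (source Se1 imposes e)
b2 stroke at J2  (closing 1-jn rule on J3)
b3 stroke at I1  (I1 integral (f out))
b0 stroke at J1  (only one effort-in slot at J1)
b1 stroke at TF1  (TF TF1: opposite of bond 0)
b5 stroke at J2  (J2 flow already set via bond 1)

#0 →J1
#1 →TF1
#2 →J2
#3 →I1
#4 →J3
#5 →J2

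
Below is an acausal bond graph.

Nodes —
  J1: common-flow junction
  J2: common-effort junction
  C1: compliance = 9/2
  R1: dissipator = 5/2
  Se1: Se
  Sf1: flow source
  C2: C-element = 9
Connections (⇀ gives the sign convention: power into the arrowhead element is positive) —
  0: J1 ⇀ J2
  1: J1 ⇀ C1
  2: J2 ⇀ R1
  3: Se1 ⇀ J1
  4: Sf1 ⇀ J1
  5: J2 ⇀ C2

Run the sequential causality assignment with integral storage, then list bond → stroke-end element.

bond 3 →J1  (Se1: effort source, stroke at far end)
bond 4 →Sf1  (source Sf1 imposes f)
bond 0 →J1  (J1 flow already set via bond 4)
bond 1 →J1  (J1 flow already set via bond 4)
bond 5 →J2  (C2: C, integral causality)
bond 2 →R1  (J2: bond 5 brought effort, rest push out)

b0 →J1
b1 →J1
b2 →R1
b3 →J1
b4 →Sf1
b5 →J2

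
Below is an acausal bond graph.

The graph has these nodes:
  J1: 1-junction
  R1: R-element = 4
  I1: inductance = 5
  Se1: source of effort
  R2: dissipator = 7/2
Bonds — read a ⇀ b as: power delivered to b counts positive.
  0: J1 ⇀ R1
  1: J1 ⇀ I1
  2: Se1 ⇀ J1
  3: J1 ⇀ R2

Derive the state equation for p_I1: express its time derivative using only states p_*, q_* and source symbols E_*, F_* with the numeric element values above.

β2 →J1  (source Se1 imposes e)
β1 →I1  (I1: I, integral causality)
β0 →J1  (J1: bond 1 brought flow, rest push out)
β3 →J1  (J1: bond 1 brought flow, rest push out)

dp_I1/dt = E_Se1 - 3*p_I1/2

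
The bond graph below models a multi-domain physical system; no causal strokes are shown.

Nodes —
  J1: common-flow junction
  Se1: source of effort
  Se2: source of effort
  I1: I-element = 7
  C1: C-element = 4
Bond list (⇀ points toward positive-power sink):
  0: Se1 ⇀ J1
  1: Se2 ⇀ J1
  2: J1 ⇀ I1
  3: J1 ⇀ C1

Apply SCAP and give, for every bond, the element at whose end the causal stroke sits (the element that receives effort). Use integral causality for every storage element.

bond 0 |J1  (Se1 fixes effort; stroke away)
bond 1 |J1  (Se2: effort source, stroke at far end)
bond 2 |I1  (I1 outputs flow p/I1)
bond 3 |J1  (1-jn J1 has f-setter on 2)

bond 0 stroke at J1
bond 1 stroke at J1
bond 2 stroke at I1
bond 3 stroke at J1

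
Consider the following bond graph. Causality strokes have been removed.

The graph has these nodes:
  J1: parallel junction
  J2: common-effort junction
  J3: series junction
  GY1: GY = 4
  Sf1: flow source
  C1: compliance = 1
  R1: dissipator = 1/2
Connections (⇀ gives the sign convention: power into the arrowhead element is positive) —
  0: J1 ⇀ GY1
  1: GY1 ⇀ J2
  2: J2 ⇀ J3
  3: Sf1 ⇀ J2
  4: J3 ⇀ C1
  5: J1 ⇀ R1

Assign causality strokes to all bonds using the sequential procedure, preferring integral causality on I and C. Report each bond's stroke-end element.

β0 |GY1
β1 |GY1
β2 |J2
β3 |Sf1
β4 |J3
β5 |J1

#3 stroke→Sf1  (Sf1 fixes flow; stroke at Sf1)
#4 stroke→J3  (C1 integral (e out))
#2 stroke→J2  (closing 1-jn rule on J3)
#1 stroke→GY1  (J2 effort already set via bond 2)
#0 stroke→GY1  (GY1: gyrator matches bond 1)
#5 stroke→J1  (J1 needs exactly one e-in)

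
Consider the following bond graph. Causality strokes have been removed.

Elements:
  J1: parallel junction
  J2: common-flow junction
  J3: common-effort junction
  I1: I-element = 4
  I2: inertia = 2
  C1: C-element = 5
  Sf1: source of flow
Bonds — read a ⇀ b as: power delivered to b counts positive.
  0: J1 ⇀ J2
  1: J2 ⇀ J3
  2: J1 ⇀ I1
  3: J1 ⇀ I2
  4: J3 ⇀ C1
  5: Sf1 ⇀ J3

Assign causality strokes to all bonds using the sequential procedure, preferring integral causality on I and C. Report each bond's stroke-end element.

b0 stroke→J1
b1 stroke→J2
b2 stroke→I1
b3 stroke→I2
b4 stroke→J3
b5 stroke→Sf1

b5 |Sf1  (Sf1 (Sf) sets flow on bond)
b2 |I1  (prefer integral on I1)
b3 |I2  (I2 outputs flow p/I2)
b0 |J1  (J1: last free bond brings effort in)
b1 |J2  (J2 flow already set via bond 0)
b4 |J3  (J3: last free bond brings effort in)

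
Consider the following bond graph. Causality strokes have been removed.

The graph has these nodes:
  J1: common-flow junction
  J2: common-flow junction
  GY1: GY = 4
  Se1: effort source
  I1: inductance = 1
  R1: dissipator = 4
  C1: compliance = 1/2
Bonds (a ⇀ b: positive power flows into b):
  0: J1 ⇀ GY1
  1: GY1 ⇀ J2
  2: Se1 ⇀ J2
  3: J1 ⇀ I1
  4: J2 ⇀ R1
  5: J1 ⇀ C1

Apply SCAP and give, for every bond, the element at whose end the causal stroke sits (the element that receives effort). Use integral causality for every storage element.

bond 0 stroke→J1
bond 1 stroke→J2
bond 2 stroke→J2
bond 3 stroke→I1
bond 4 stroke→R1
bond 5 stroke→J1

β2 stroke→J2  (Se1: effort source, stroke at far end)
β3 stroke→I1  (I1 outputs flow p/I1)
β0 stroke→J1  (J1 flow already set via bond 3)
β5 stroke→J1  (J1 flow already set via bond 3)
β1 stroke→J2  (GY1 both-in/both-out from 0)
β4 stroke→R1  (J2 needs exactly one f-in)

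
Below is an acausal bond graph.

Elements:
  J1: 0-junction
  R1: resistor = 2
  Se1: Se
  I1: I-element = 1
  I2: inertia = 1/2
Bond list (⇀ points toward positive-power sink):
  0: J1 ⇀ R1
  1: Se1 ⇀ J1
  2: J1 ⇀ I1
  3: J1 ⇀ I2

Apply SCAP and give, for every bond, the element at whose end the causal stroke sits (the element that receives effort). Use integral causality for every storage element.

bond 0 stroke at R1
bond 1 stroke at J1
bond 2 stroke at I1
bond 3 stroke at I2

#1 →J1  (Se1 (Se) sets effort on bond)
#0 →R1  (0-jn J1 has e-setter on 1)
#2 →I1  (common-e at J1 fixed by 1)
#3 →I2  (common-e at J1 fixed by 1)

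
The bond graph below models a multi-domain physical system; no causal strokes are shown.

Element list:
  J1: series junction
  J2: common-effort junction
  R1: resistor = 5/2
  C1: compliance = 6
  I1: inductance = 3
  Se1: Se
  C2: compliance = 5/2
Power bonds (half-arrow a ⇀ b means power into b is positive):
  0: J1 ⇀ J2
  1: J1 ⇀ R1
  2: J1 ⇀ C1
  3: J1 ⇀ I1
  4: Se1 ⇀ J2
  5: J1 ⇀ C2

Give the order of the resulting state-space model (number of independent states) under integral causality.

b4 |J2  (Se1 (Se) sets effort on bond)
b0 |J1  (common-e at J2 fixed by 4)
b2 |J1  (C1: C, integral causality)
b3 |I1  (prefer integral on I1)
b1 |J1  (common-f at J1 fixed by 3)
b5 |J1  (J1: bond 3 brought flow, rest push out)

3  (C1, C2, I1 all integral)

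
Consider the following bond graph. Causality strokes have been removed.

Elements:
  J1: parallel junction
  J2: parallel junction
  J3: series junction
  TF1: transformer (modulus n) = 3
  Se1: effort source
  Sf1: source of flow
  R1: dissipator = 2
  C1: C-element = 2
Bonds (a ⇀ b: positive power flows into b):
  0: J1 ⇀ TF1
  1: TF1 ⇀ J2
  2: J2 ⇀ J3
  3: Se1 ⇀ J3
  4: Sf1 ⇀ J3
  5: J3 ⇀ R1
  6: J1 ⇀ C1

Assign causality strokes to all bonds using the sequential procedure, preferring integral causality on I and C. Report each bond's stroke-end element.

bond 0 stroke at TF1
bond 1 stroke at J2
bond 2 stroke at J3
bond 3 stroke at J3
bond 4 stroke at Sf1
bond 5 stroke at J3
bond 6 stroke at J1

b3 stroke at J3  (source Se1 imposes e)
b4 stroke at Sf1  (source Sf1 imposes f)
b2 stroke at J3  (J3: bond 4 brought flow, rest push out)
b5 stroke at J3  (1-jn J3 has f-setter on 4)
b1 stroke at J2  (only one effort-in slot at J2)
b0 stroke at TF1  (through TF1, causality passes straight; one stroke at TF1)
b6 stroke at J1  (closing 0-jn rule on J1)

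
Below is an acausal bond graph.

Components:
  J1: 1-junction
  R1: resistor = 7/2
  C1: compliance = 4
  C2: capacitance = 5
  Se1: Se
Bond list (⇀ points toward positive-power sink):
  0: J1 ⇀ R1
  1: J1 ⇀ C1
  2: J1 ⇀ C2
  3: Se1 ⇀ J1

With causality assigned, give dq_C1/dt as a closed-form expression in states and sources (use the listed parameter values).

dq_C1/dt = 2*E_Se1/7 - q_C1/14 - 2*q_C2/35

β3 |J1  (Se1: effort source, stroke at far end)
β1 |J1  (C1 outputs effort q/C1)
β2 |J1  (C2 integral (e out))
β0 |R1  (closing 1-jn rule on J1)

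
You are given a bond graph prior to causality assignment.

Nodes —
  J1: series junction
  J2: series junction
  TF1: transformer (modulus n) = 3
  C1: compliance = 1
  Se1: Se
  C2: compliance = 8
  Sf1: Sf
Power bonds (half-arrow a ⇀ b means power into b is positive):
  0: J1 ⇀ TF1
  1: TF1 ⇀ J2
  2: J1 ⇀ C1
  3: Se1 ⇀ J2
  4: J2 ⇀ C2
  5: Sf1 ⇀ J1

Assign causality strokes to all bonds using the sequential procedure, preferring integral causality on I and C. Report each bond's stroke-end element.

β3 stroke at J2  (Se1 fixes effort; stroke away)
β5 stroke at Sf1  (Sf1 fixes flow; stroke at Sf1)
β0 stroke at J1  (1-jn J1 has f-setter on 5)
β2 stroke at J1  (common-f at J1 fixed by 5)
β1 stroke at TF1  (TF1: transformer flips bond 0)
β4 stroke at J2  (1-jn J2 has f-setter on 1)

b0 →J1
b1 →TF1
b2 →J1
b3 →J2
b4 →J2
b5 →Sf1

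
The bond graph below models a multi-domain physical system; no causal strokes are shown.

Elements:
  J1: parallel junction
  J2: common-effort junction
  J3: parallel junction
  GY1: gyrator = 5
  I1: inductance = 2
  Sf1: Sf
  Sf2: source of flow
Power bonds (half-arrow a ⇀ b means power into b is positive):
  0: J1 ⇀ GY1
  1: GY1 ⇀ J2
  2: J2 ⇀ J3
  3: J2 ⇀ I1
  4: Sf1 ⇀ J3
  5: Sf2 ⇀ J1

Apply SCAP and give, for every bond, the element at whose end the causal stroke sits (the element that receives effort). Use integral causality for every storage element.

#4 |Sf1  (Sf1: flow source, stroke at near end)
#5 |Sf2  (source Sf2 imposes f)
#0 |J1  (J1: last free bond brings effort in)
#2 |J3  (only one effort-in slot at J3)
#1 |J2  (GY GY1: same side as bond 0)
#3 |I1  (common-e at J2 fixed by 1)

b0 →J1
b1 →J2
b2 →J3
b3 →I1
b4 →Sf1
b5 →Sf2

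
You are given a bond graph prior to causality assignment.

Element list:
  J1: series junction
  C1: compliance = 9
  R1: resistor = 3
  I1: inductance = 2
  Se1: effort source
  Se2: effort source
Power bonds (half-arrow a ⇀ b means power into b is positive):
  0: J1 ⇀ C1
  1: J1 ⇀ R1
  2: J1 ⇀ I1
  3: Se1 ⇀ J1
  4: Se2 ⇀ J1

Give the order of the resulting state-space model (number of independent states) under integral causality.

2  (C1, I1 all integral)

#3 stroke at J1  (source Se1 imposes e)
#4 stroke at J1  (Se2: effort source, stroke at far end)
#0 stroke at J1  (C1 integral (e out))
#2 stroke at I1  (prefer integral on I1)
#1 stroke at J1  (J1: bond 2 brought flow, rest push out)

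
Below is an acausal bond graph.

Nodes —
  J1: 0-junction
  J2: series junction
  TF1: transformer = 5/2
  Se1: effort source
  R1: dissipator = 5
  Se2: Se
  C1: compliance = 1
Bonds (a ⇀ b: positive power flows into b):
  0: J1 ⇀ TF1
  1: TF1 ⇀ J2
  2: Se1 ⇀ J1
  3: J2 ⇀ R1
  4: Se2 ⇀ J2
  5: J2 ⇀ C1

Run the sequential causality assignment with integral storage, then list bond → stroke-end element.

bond 2 |J1  (Se1 (Se) sets effort on bond)
bond 4 |J2  (Se2: effort source, stroke at far end)
bond 0 |TF1  (0-jn J1 has e-setter on 2)
bond 1 |J2  (TF1: transformer flips bond 0)
bond 5 |J2  (C1 integral (e out))
bond 3 |R1  (J2 needs exactly one f-in)

b0 stroke at TF1
b1 stroke at J2
b2 stroke at J1
b3 stroke at R1
b4 stroke at J2
b5 stroke at J2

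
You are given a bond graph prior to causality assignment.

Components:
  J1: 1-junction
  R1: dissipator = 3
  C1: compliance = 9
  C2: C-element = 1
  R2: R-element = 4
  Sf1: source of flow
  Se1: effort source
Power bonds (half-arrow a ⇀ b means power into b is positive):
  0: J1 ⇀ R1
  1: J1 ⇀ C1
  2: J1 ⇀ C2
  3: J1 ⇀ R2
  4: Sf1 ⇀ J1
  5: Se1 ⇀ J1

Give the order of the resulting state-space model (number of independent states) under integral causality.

2  (C1, C2 all integral)

#4 |Sf1  (Sf1 (Sf) sets flow on bond)
#5 |J1  (Se1 fixes effort; stroke away)
#0 |J1  (common-f at J1 fixed by 4)
#1 |J1  (J1 flow already set via bond 4)
#2 |J1  (J1: bond 4 brought flow, rest push out)
#3 |J1  (J1: bond 4 brought flow, rest push out)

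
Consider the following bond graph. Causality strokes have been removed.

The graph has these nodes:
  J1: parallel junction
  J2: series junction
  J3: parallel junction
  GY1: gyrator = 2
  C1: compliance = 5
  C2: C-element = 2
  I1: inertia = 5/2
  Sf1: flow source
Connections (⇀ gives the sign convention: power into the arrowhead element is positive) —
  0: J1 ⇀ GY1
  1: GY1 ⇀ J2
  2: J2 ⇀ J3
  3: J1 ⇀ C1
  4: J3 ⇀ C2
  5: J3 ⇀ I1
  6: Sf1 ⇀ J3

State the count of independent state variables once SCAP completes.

#6 →Sf1  (Sf1: flow source, stroke at near end)
#3 →J1  (C1 outputs effort q/C1)
#0 →GY1  (common-e at J1 fixed by 3)
#1 →GY1  (GY GY1: same side as bond 0)
#2 →J2  (J2 flow already set via bond 1)
#4 →J3  (C2: C, integral causality)
#5 →I1  (J3 effort already set via bond 4)

3  (C1, C2, I1 all integral)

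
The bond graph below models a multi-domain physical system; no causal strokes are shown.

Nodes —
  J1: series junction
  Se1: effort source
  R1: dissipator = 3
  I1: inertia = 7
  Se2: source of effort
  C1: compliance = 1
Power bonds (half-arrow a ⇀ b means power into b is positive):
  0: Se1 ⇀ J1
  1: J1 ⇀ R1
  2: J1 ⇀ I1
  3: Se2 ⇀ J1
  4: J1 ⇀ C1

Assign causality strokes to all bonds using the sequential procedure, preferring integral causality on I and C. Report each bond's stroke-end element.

#0 stroke→J1
#1 stroke→J1
#2 stroke→I1
#3 stroke→J1
#4 stroke→J1

bond 0 stroke at J1  (source Se1 imposes e)
bond 3 stroke at J1  (Se2: effort source, stroke at far end)
bond 2 stroke at I1  (I1 integral (f out))
bond 1 stroke at J1  (common-f at J1 fixed by 2)
bond 4 stroke at J1  (J1 flow already set via bond 2)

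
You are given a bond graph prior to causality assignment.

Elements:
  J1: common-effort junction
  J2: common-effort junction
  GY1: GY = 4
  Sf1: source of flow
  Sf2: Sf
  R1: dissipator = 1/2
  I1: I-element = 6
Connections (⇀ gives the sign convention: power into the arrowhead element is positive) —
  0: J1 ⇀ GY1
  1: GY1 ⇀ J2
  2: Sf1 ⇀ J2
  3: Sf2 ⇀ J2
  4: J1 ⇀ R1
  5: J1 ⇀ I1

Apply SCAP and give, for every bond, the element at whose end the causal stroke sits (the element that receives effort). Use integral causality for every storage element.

#0 |J1
#1 |J2
#2 |Sf1
#3 |Sf2
#4 |R1
#5 |I1

b2 stroke→Sf1  (Sf1 fixes flow; stroke at Sf1)
b3 stroke→Sf2  (Sf2 (Sf) sets flow on bond)
b1 stroke→J2  (J2: last free bond brings effort in)
b0 stroke→J1  (through GY1, causality inverts; strokes same side of GY1)
b4 stroke→R1  (J1: bond 0 brought effort, rest push out)
b5 stroke→I1  (J1 effort already set via bond 0)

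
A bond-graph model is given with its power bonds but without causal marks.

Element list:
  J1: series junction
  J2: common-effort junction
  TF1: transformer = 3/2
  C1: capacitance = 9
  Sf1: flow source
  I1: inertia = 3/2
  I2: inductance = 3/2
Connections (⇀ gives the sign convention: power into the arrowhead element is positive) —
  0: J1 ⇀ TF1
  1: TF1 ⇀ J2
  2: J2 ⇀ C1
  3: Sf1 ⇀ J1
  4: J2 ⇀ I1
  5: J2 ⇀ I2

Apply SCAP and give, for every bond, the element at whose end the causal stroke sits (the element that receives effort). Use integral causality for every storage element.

β3 →Sf1  (source Sf1 imposes f)
β0 →J1  (J1 flow already set via bond 3)
β1 →TF1  (TF1: transformer flips bond 0)
β2 →J2  (C1 integral (e out))
β4 →I1  (0-jn J2 has e-setter on 2)
β5 →I2  (common-e at J2 fixed by 2)

#0 stroke at J1
#1 stroke at TF1
#2 stroke at J2
#3 stroke at Sf1
#4 stroke at I1
#5 stroke at I2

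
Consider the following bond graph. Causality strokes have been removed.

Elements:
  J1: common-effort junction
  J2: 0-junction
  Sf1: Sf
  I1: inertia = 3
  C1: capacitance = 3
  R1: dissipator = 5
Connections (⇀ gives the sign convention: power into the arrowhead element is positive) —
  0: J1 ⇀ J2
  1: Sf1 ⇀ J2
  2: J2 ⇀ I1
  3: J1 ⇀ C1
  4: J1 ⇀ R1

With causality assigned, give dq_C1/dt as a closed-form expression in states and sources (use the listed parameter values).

β1 stroke→Sf1  (Sf1 (Sf) sets flow on bond)
β2 stroke→I1  (I1 outputs flow p/I1)
β0 stroke→J2  (closing 0-jn rule on J2)
β3 stroke→J1  (C1 integral (e out))
β4 stroke→R1  (0-jn J1 has e-setter on 3)

dq_C1/dt = F_Sf1 - p_I1/3 - q_C1/15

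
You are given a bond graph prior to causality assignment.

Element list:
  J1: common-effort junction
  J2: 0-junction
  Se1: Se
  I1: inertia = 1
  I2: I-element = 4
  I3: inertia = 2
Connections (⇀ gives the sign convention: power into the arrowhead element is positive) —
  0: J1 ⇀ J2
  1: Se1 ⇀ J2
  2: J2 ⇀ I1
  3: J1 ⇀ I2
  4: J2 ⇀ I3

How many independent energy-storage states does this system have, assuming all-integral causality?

3  (I1, I2, I3 all integral)

β1 stroke→J2  (Se1 fixes effort; stroke away)
β0 stroke→J1  (J2 effort already set via bond 1)
β2 stroke→I1  (0-jn J2 has e-setter on 1)
β4 stroke→I3  (0-jn J2 has e-setter on 1)
β3 stroke→I2  (J1 effort already set via bond 0)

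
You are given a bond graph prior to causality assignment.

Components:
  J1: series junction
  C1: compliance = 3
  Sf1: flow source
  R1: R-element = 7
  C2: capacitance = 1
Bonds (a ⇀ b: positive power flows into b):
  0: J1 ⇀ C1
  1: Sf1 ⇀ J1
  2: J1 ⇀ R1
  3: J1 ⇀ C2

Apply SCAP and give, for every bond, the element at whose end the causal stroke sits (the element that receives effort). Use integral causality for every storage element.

bond 1 |Sf1  (Sf1 (Sf) sets flow on bond)
bond 0 |J1  (J1 flow already set via bond 1)
bond 2 |J1  (1-jn J1 has f-setter on 1)
bond 3 |J1  (common-f at J1 fixed by 1)

β0 |J1
β1 |Sf1
β2 |J1
β3 |J1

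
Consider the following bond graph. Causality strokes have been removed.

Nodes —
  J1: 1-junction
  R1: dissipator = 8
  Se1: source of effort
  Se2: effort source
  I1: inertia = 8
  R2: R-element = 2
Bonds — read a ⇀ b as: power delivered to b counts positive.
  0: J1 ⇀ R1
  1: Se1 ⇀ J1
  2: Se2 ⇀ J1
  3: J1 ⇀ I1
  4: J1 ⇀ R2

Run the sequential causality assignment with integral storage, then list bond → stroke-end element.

bond 1 stroke at J1  (Se1 (Se) sets effort on bond)
bond 2 stroke at J1  (Se2 (Se) sets effort on bond)
bond 3 stroke at I1  (I1 outputs flow p/I1)
bond 0 stroke at J1  (1-jn J1 has f-setter on 3)
bond 4 stroke at J1  (common-f at J1 fixed by 3)

bond 0 stroke→J1
bond 1 stroke→J1
bond 2 stroke→J1
bond 3 stroke→I1
bond 4 stroke→J1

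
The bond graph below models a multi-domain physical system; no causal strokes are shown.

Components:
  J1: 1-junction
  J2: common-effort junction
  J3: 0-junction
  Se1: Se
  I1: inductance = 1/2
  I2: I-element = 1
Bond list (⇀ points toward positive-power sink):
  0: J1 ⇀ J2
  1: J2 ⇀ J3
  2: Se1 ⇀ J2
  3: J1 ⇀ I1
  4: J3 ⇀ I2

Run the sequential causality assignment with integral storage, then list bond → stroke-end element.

b0 →J1
b1 →J3
b2 →J2
b3 →I1
b4 →I2

#2 stroke→J2  (source Se1 imposes e)
#0 stroke→J1  (J2 effort already set via bond 2)
#1 stroke→J3  (J2 effort already set via bond 2)
#4 stroke→I2  (J3: bond 1 brought effort, rest push out)
#3 stroke→I1  (closing 1-jn rule on J1)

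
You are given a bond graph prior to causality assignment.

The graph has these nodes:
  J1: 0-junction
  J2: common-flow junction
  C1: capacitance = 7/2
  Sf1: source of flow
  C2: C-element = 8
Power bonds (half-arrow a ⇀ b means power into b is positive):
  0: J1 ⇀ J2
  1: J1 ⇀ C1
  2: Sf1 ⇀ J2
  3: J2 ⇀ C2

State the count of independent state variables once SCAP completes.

#2 |Sf1  (Sf1: flow source, stroke at near end)
#0 |J2  (J2: bond 2 brought flow, rest push out)
#3 |J2  (J2: bond 2 brought flow, rest push out)
#1 |J1  (only one effort-in slot at J1)

2  (C1, C2 all integral)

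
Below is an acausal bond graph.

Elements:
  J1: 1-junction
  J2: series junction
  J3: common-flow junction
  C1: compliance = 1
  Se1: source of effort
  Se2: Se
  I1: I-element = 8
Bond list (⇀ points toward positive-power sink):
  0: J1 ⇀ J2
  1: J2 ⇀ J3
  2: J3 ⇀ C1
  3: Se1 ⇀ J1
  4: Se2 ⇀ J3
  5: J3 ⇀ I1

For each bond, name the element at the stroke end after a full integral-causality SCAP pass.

β3 →J1  (Se1 (Se) sets effort on bond)
β4 →J3  (Se2 (Se) sets effort on bond)
β0 →J2  (closing 1-jn rule on J1)
β1 →J3  (J2 needs exactly one f-in)
β2 →J3  (C1 outputs effort q/C1)
β5 →I1  (J3: last free bond brings flow in)

#0 |J2
#1 |J3
#2 |J3
#3 |J1
#4 |J3
#5 |I1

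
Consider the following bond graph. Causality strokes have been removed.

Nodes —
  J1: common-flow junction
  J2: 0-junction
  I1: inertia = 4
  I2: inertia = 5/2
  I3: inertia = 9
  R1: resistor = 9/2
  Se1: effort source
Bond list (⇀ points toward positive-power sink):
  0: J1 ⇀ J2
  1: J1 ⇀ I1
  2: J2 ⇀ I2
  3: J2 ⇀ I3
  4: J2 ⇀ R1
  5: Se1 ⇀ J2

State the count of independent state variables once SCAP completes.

3  (I1, I2, I3 all integral)

bond 5 →J2  (Se1 fixes effort; stroke away)
bond 0 →J1  (J2 effort already set via bond 5)
bond 2 →I2  (common-e at J2 fixed by 5)
bond 3 →I3  (J2 effort already set via bond 5)
bond 4 →R1  (common-e at J2 fixed by 5)
bond 1 →I1  (J1 needs exactly one f-in)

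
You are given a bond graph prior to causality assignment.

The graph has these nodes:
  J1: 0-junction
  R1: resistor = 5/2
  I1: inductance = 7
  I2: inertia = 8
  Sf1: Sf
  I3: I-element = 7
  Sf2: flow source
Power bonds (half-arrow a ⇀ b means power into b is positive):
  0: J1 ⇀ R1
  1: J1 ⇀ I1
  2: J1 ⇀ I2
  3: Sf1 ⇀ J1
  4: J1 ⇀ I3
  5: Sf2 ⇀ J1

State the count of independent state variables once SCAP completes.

#3 |Sf1  (Sf1 fixes flow; stroke at Sf1)
#5 |Sf2  (source Sf2 imposes f)
#1 |I1  (I1 integral (f out))
#2 |I2  (prefer integral on I2)
#4 |I3  (prefer integral on I3)
#0 |J1  (J1: last free bond brings effort in)

3  (I1, I2, I3 all integral)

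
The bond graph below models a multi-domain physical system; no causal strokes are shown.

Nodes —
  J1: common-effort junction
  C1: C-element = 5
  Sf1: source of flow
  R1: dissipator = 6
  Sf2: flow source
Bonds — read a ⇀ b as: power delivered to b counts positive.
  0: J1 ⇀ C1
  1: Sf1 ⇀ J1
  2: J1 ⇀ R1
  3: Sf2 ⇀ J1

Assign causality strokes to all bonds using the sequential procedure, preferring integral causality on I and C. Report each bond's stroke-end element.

bond 0 →J1
bond 1 →Sf1
bond 2 →R1
bond 3 →Sf2

b1 stroke→Sf1  (Sf1: flow source, stroke at near end)
b3 stroke→Sf2  (source Sf2 imposes f)
b0 stroke→J1  (prefer integral on C1)
b2 stroke→R1  (J1 effort already set via bond 0)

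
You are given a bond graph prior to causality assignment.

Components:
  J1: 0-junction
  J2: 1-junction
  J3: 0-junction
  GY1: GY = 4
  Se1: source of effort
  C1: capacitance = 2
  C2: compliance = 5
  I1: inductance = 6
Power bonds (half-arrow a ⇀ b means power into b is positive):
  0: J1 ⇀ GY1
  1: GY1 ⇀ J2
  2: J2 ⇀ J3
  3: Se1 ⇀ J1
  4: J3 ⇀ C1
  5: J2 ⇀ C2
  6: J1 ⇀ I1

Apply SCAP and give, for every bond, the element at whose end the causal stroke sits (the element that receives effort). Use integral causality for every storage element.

#0 →GY1
#1 →GY1
#2 →J2
#3 →J1
#4 →J3
#5 →J2
#6 →I1

β3 →J1  (source Se1 imposes e)
β0 →GY1  (common-e at J1 fixed by 3)
β6 →I1  (J1: bond 3 brought effort, rest push out)
β1 →GY1  (GY1: gyrator matches bond 0)
β2 →J2  (common-f at J2 fixed by 1)
β5 →J2  (1-jn J2 has f-setter on 1)
β4 →J3  (J3: last free bond brings effort in)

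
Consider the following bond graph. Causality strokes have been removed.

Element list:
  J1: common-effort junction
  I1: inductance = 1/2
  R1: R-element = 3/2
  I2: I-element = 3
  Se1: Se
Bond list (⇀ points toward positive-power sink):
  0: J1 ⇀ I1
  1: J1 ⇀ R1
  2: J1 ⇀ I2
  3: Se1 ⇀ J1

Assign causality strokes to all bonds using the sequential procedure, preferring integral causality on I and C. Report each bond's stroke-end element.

bond 3 →J1  (Se1: effort source, stroke at far end)
bond 0 →I1  (common-e at J1 fixed by 3)
bond 1 →R1  (J1 effort already set via bond 3)
bond 2 →I2  (0-jn J1 has e-setter on 3)

β0 stroke at I1
β1 stroke at R1
β2 stroke at I2
β3 stroke at J1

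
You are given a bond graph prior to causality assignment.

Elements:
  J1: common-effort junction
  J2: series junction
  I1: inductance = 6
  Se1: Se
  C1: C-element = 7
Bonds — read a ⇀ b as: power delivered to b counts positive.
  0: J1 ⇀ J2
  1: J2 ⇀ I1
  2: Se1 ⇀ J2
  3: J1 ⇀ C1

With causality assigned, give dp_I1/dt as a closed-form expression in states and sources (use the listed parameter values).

dp_I1/dt = E_Se1 + q_C1/7

b2 →J2  (source Se1 imposes e)
b1 →I1  (I1 outputs flow p/I1)
b0 →J2  (common-f at J2 fixed by 1)
b3 →J1  (J1: last free bond brings effort in)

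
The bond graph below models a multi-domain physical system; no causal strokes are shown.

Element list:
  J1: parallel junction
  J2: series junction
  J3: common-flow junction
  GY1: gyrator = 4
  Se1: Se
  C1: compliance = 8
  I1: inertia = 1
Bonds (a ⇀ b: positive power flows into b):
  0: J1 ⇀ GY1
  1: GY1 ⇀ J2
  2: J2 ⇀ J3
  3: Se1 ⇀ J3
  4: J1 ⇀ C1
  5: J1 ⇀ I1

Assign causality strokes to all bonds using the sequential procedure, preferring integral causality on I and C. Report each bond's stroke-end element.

b0 stroke→GY1
b1 stroke→GY1
b2 stroke→J2
b3 stroke→J3
b4 stroke→J1
b5 stroke→I1

b3 stroke at J3  (Se1: effort source, stroke at far end)
b2 stroke at J2  (J3: last free bond brings flow in)
b1 stroke at GY1  (only one flow-in slot at J2)
b0 stroke at GY1  (GY1 both-in/both-out from 1)
b4 stroke at J1  (C1 integral (e out))
b5 stroke at I1  (common-e at J1 fixed by 4)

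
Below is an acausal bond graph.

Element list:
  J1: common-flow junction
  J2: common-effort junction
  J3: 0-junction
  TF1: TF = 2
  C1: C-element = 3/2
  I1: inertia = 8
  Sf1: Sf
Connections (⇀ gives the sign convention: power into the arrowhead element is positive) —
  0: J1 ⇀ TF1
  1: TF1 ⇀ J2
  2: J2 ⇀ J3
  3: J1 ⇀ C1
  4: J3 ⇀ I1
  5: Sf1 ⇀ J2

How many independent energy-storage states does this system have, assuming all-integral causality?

#5 |Sf1  (Sf1 fixes flow; stroke at Sf1)
#3 |J1  (C1 integral (e out))
#0 |TF1  (closing 1-jn rule on J1)
#1 |J2  (TF TF1: opposite of bond 0)
#2 |J3  (0-jn J2 has e-setter on 1)
#4 |I1  (J3: bond 2 brought effort, rest push out)

2  (C1, I1 all integral)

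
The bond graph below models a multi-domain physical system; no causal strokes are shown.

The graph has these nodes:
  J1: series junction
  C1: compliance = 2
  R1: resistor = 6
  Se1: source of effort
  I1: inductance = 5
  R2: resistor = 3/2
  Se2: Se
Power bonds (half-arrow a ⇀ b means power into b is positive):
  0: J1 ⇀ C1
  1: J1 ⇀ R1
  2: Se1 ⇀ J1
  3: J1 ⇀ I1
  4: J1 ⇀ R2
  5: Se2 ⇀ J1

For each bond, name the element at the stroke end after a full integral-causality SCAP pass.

β2 →J1  (Se1 fixes effort; stroke away)
β5 →J1  (Se2: effort source, stroke at far end)
β0 →J1  (prefer integral on C1)
β3 →I1  (I1 integral (f out))
β1 →J1  (J1 flow already set via bond 3)
β4 →J1  (common-f at J1 fixed by 3)

b0 stroke at J1
b1 stroke at J1
b2 stroke at J1
b3 stroke at I1
b4 stroke at J1
b5 stroke at J1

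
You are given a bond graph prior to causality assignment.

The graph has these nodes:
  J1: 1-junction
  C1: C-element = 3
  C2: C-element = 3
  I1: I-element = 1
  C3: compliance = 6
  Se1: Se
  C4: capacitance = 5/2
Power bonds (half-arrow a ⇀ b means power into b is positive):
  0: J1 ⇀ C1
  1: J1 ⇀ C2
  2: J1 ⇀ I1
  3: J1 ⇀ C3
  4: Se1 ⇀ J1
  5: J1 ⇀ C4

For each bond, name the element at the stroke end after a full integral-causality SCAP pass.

#0 →J1
#1 →J1
#2 →I1
#3 →J1
#4 →J1
#5 →J1

b4 |J1  (Se1: effort source, stroke at far end)
b0 |J1  (C1: C, integral causality)
b1 |J1  (prefer integral on C2)
b2 |I1  (I1: I, integral causality)
b3 |J1  (common-f at J1 fixed by 2)
b5 |J1  (J1: bond 2 brought flow, rest push out)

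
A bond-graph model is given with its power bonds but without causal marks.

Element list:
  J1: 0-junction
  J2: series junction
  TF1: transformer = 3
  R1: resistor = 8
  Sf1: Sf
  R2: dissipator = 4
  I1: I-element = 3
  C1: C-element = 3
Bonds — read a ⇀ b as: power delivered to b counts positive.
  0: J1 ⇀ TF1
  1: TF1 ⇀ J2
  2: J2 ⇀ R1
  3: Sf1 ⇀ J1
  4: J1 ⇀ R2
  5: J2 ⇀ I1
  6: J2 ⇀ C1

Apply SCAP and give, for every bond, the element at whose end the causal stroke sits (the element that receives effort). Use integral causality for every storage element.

#3 stroke at Sf1  (Sf1 (Sf) sets flow on bond)
#5 stroke at I1  (I1 integral (f out))
#1 stroke at J2  (J2: bond 5 brought flow, rest push out)
#2 stroke at J2  (J2: bond 5 brought flow, rest push out)
#6 stroke at J2  (1-jn J2 has f-setter on 5)
#0 stroke at TF1  (TF1 one-in-one-out from 1)
#4 stroke at J1  (J1 needs exactly one e-in)

b0 stroke→TF1
b1 stroke→J2
b2 stroke→J2
b3 stroke→Sf1
b4 stroke→J1
b5 stroke→I1
b6 stroke→J2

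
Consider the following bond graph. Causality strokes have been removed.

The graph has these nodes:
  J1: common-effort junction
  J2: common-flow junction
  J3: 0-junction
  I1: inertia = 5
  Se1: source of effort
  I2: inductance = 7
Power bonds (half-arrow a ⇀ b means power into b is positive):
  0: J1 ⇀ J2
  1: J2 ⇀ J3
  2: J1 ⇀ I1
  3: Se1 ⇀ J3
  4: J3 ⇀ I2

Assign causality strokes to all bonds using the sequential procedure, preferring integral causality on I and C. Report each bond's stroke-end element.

bond 0 stroke at J1
bond 1 stroke at J2
bond 2 stroke at I1
bond 3 stroke at J3
bond 4 stroke at I2

#3 →J3  (Se1 (Se) sets effort on bond)
#1 →J2  (0-jn J3 has e-setter on 3)
#4 →I2  (J3 effort already set via bond 3)
#0 →J1  (J2 needs exactly one f-in)
#2 →I1  (J1 effort already set via bond 0)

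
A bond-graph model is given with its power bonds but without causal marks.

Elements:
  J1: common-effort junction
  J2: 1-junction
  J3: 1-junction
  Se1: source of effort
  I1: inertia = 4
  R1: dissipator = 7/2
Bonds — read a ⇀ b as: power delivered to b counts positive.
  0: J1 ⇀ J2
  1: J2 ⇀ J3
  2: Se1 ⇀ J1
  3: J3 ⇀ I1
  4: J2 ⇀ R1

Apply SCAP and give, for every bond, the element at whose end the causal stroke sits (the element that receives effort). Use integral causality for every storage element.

b2 stroke at J1  (source Se1 imposes e)
b0 stroke at J2  (common-e at J1 fixed by 2)
b3 stroke at I1  (prefer integral on I1)
b1 stroke at J3  (1-jn J3 has f-setter on 3)
b4 stroke at J2  (1-jn J2 has f-setter on 1)

bond 0 stroke→J2
bond 1 stroke→J3
bond 2 stroke→J1
bond 3 stroke→I1
bond 4 stroke→J2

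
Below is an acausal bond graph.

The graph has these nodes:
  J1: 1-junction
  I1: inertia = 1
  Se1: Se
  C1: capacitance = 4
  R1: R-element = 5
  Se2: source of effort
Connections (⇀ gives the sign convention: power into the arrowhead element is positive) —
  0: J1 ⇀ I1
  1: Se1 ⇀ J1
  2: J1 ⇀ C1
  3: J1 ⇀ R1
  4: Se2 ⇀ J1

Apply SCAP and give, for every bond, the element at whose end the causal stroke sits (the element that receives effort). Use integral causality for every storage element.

β1 |J1  (Se1 (Se) sets effort on bond)
β4 |J1  (Se2 fixes effort; stroke away)
β0 |I1  (I1: I, integral causality)
β2 |J1  (1-jn J1 has f-setter on 0)
β3 |J1  (J1: bond 0 brought flow, rest push out)

b0 stroke at I1
b1 stroke at J1
b2 stroke at J1
b3 stroke at J1
b4 stroke at J1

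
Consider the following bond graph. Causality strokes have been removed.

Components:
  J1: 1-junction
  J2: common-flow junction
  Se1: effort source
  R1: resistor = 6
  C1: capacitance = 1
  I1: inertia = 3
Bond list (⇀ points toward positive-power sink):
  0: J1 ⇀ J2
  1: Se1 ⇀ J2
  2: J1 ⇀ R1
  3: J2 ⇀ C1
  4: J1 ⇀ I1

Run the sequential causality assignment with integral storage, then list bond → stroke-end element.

β0 stroke at J1
β1 stroke at J2
β2 stroke at J1
β3 stroke at J2
β4 stroke at I1

b1 stroke→J2  (source Se1 imposes e)
b3 stroke→J2  (prefer integral on C1)
b0 stroke→J1  (J2: last free bond brings flow in)
b4 stroke→I1  (I1: I, integral causality)
b2 stroke→J1  (J1 flow already set via bond 4)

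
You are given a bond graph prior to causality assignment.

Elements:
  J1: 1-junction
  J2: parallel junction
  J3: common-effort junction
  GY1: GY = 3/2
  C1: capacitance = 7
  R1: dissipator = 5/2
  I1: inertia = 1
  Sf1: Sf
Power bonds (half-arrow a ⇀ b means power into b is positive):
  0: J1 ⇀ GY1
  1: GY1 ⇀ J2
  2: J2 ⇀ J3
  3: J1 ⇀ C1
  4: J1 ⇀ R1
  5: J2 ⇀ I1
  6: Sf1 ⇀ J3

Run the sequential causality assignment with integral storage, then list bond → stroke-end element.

β6 stroke→Sf1  (Sf1 fixes flow; stroke at Sf1)
β2 stroke→J3  (only one effort-in slot at J3)
β3 stroke→J1  (C1 outputs effort q/C1)
β5 stroke→I1  (prefer integral on I1)
β1 stroke→J2  (J2: last free bond brings effort in)
β0 stroke→J1  (GY GY1: same side as bond 1)
β4 stroke→R1  (closing 1-jn rule on J1)

bond 0 stroke→J1
bond 1 stroke→J2
bond 2 stroke→J3
bond 3 stroke→J1
bond 4 stroke→R1
bond 5 stroke→I1
bond 6 stroke→Sf1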